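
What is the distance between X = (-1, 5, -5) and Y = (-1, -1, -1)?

d = √[(x₂-x₁)² + (y₂-y₁)² + (z₂-z₁)²]
  = √[0² + (-6)² + 4²]
  = √[0 + 36 + 16]
  = √52
  ≈ 7.211

7.211


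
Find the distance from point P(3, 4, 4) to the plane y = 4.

distance = |a·x₀ + b·y₀ + c·z₀ - d| / √(a² + b² + c²)
  = |0·3 + 1·4 + 0·4 - 4| / √(0² + 1² + 0²)
  = |0 + 4 + 0 - 4| / √(0 + 1 + 0)
  = |0| / √1
  = 0 / 1
  ≈ 0

0


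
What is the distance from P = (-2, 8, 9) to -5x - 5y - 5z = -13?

distance = |a·x₀ + b·y₀ + c·z₀ - d| / √(a² + b² + c²)
  = |(-5)·(-2) + (-5)·8 + (-5)·9 - (-13)| / √((-5)² + (-5)² + (-5)²)
  = |10 - 40 - 45 + 13| / √(25 + 25 + 25)
  = |-62| / √75
  = 62 / 8.66
  ≈ 7.159

7.159


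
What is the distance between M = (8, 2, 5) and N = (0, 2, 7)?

d = √[(x₂-x₁)² + (y₂-y₁)² + (z₂-z₁)²]
  = √[(-8)² + 0² + 2²]
  = √[64 + 0 + 4]
  = √68
  ≈ 8.246

8.246


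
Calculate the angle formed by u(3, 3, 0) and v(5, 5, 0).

u·v = 3·5 + 3·5 + 0·0 = 15 + 15 + 0 = 30
|u| = √(3² + 3² + 0²) = √18 ≈ 4.243
|v| = √(5² + 5² + 0²) = √50 ≈ 7.071
cos θ = (u·v)/(|u||v|) = 30/(4.243·7.071) ≈ 1
θ = arccos(1) ≈ 0°

0°


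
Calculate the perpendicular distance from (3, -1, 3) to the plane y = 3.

distance = |a·x₀ + b·y₀ + c·z₀ - d| / √(a² + b² + c²)
  = |0·3 + 1·(-1) + 0·3 - 3| / √(0² + 1² + 0²)
  = |0 - 1 + 0 - 3| / √(0 + 1 + 0)
  = |-4| / √1
  = 4 / 1
  ≈ 4

4


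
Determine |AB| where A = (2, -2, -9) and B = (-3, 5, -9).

d = √[(x₂-x₁)² + (y₂-y₁)² + (z₂-z₁)²]
  = √[(-5)² + 7² + 0²]
  = √[25 + 49 + 0]
  = √74
  ≈ 8.602

8.602


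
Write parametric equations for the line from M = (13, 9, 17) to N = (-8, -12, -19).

Direction vector d = N - M = (-8 - 13, -12 - 9, -19 - 17) = (-21, -21, -36)
Parametric form r = M + t·d:
x = 13 - 21t, y = 9 - 21t, z = 17 - 36t

x = 13 - 21t, y = 9 - 21t, z = 17 - 36t


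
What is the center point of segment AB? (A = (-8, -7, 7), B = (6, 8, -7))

M = ((x₁+x₂)/2, (y₁+y₂)/2, (z₁+z₂)/2)
  = ((-8 + 6)/2, (-7 + 8)/2, (7 - 7)/2)
  = (-2/2, 1/2, 0/2)
  = (-1, 0.5, 0)

(-1, 0.5, 0)


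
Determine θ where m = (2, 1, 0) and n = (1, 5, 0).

m·n = 2·1 + 1·5 + 0·0 = 2 + 5 + 0 = 7
|m| = √(2² + 1² + 0²) = √5 ≈ 2.236
|n| = √(1² + 5² + 0²) = √26 ≈ 5.099
cos θ = (m·n)/(|m||n|) = 7/(2.236·5.099) ≈ 0.6139
θ = arccos(0.6139) ≈ 52.13°

52.13°


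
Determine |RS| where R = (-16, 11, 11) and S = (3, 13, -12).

d = √[(x₂-x₁)² + (y₂-y₁)² + (z₂-z₁)²]
  = √[19² + 2² + (-23)²]
  = √[361 + 4 + 529]
  = √894
  ≈ 29.9

29.9


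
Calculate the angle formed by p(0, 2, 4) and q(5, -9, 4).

p·q = 0·5 + 2·(-9) + 4·4 = 0 - 18 + 16 = -2
|p| = √(0² + 2² + 4²) = √20 ≈ 4.472
|q| = √(5² + (-9)² + 4²) = √122 ≈ 11.05
cos θ = (p·q)/(|p||q|) = -2/(4.472·11.05) ≈ -0.04049
θ = arccos(-0.04049) ≈ 92.32°

92.32°


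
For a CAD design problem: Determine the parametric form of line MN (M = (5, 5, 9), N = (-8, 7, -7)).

Direction vector d = N - M = (-8 - 5, 7 - 5, -7 - 9) = (-13, 2, -16)
Parametric form r = M + t·d:
x = 5 - 13t, y = 5 + 2t, z = 9 - 16t

x = 5 - 13t, y = 5 + 2t, z = 9 - 16t


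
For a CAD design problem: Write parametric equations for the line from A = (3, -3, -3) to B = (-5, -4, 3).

Direction vector d = B - A = (-5 - 3, -4 + 3, 3 + 3) = (-8, -1, 6)
Parametric form r = A + t·d:
x = 3 - 8t, y = -3 - t, z = -3 + 6t

x = 3 - 8t, y = -3 - t, z = -3 + 6t


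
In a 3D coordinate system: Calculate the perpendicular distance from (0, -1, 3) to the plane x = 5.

distance = |a·x₀ + b·y₀ + c·z₀ - d| / √(a² + b² + c²)
  = |1·0 + 0·(-1) + 0·3 - 5| / √(1² + 0² + 0²)
  = |0 + 0 + 0 - 5| / √(1 + 0 + 0)
  = |-5| / √1
  = 5 / 1
  ≈ 5

5


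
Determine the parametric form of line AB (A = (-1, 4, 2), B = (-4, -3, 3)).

Direction vector d = B - A = (-4 + 1, -3 - 4, 3 - 2) = (-3, -7, 1)
Parametric form r = A + t·d:
x = -1 - 3t, y = 4 - 7t, z = 2 + t

x = -1 - 3t, y = 4 - 7t, z = 2 + t


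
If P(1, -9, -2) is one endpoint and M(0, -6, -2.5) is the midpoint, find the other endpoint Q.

Q = 2M - P
  = (2·0 - 1, 2·(-6) - (-9), 2·(-2.5) - (-2))
  = (0 - 1, -12 + 9, -5 + 2)
  = (-1, -3, -3)

(-1, -3, -3)


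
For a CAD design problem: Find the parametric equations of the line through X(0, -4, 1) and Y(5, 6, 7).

Direction vector d = Y - X = (5 + 0, 6 + 4, 7 - 1) = (5, 10, 6)
Parametric form r = X + t·d:
x = 0 + 5t, y = -4 + 10t, z = 1 + 6t

x = 0 + 5t, y = -4 + 10t, z = 1 + 6t


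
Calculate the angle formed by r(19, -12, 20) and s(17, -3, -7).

r·s = 19·17 + (-12)·(-3) + 20·(-7) = 323 + 36 - 140 = 219
|r| = √(19² + (-12)² + 20²) = √905 ≈ 30.08
|s| = √(17² + (-3)² + (-7)²) = √347 ≈ 18.63
cos θ = (r·s)/(|r||s|) = 219/(30.08·18.63) ≈ 0.3908
θ = arccos(0.3908) ≈ 67°

67°


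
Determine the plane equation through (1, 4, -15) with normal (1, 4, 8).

The plane through P with normal n = (a, b, c) satisfies n·(r - P) = 0,
i.e. ax + by + cz = a·x₀ + b·y₀ + c·z₀.
d = 1·1 + 4·4 + 8·(-15)
  = 1 + 16 - 120
  = -103
Equation: x + 4y + 8z = -103

x + 4y + 8z = -103


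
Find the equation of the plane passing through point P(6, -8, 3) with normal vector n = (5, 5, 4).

The plane through P with normal n = (a, b, c) satisfies n·(r - P) = 0,
i.e. ax + by + cz = a·x₀ + b·y₀ + c·z₀.
d = 5·6 + 5·(-8) + 4·3
  = 30 - 40 + 12
  = 2
Equation: 5x + 5y + 4z = 2

5x + 5y + 4z = 2


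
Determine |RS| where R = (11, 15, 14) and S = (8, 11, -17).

d = √[(x₂-x₁)² + (y₂-y₁)² + (z₂-z₁)²]
  = √[(-3)² + (-4)² + (-31)²]
  = √[9 + 16 + 961]
  = √986
  ≈ 31.4

31.4


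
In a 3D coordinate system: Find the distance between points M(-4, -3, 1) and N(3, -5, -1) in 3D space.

d = √[(x₂-x₁)² + (y₂-y₁)² + (z₂-z₁)²]
  = √[7² + (-2)² + (-2)²]
  = √[49 + 4 + 4]
  = √57
  ≈ 7.55

7.55


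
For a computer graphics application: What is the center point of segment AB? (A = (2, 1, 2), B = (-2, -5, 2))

M = ((x₁+x₂)/2, (y₁+y₂)/2, (z₁+z₂)/2)
  = ((2 - 2)/2, (1 - 5)/2, (2 + 2)/2)
  = (0/2, -4/2, 4/2)
  = (0, -2, 2)

(0, -2, 2)


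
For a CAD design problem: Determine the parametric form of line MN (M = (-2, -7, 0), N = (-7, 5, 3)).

Direction vector d = N - M = (-7 + 2, 5 + 7, 3 + 0) = (-5, 12, 3)
Parametric form r = M + t·d:
x = -2 - 5t, y = -7 + 12t, z = 0 + 3t

x = -2 - 5t, y = -7 + 12t, z = 0 + 3t


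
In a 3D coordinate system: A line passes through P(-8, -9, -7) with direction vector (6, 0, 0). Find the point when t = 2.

P(t) = P + t·d
  = (-8 + 6·2, -9 + 0·2, -7 + 0·2)
  = (-8 + 12, -9 + 0, -7 + 0)
  = (4, -9, -7)

(4, -9, -7)


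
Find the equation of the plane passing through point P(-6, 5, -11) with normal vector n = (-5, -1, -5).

The plane through P with normal n = (a, b, c) satisfies n·(r - P) = 0,
i.e. ax + by + cz = a·x₀ + b·y₀ + c·z₀.
d = (-5)·(-6) + (-1)·5 + (-5)·(-11)
  = 30 - 5 + 55
  = 80
Equation: -5x - y - 5z = 80

-5x - y - 5z = 80


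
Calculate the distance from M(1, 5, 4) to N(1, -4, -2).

d = √[(x₂-x₁)² + (y₂-y₁)² + (z₂-z₁)²]
  = √[0² + (-9)² + (-6)²]
  = √[0 + 81 + 36]
  = √117
  ≈ 10.82

10.82


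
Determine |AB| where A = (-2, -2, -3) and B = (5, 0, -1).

d = √[(x₂-x₁)² + (y₂-y₁)² + (z₂-z₁)²]
  = √[7² + 2² + 2²]
  = √[49 + 4 + 4]
  = √57
  ≈ 7.55

7.55


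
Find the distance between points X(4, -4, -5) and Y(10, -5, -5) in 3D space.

d = √[(x₂-x₁)² + (y₂-y₁)² + (z₂-z₁)²]
  = √[6² + (-1)² + 0²]
  = √[36 + 1 + 0]
  = √37
  ≈ 6.083

6.083


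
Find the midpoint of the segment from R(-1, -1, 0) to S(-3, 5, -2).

M = ((x₁+x₂)/2, (y₁+y₂)/2, (z₁+z₂)/2)
  = ((-1 - 3)/2, (-1 + 5)/2, (0 - 2)/2)
  = (-4/2, 4/2, -2/2)
  = (-2, 2, -1)

(-2, 2, -1)


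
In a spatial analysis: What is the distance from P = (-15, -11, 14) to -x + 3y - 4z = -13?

distance = |a·x₀ + b·y₀ + c·z₀ - d| / √(a² + b² + c²)
  = |(-1)·(-15) + 3·(-11) + (-4)·14 - (-13)| / √((-1)² + 3² + (-4)²)
  = |15 - 33 - 56 + 13| / √(1 + 9 + 16)
  = |-61| / √26
  = 61 / 5.099
  ≈ 11.96

11.96


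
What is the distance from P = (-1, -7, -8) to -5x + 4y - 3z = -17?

distance = |a·x₀ + b·y₀ + c·z₀ - d| / √(a² + b² + c²)
  = |(-5)·(-1) + 4·(-7) + (-3)·(-8) - (-17)| / √((-5)² + 4² + (-3)²)
  = |5 - 28 + 24 + 17| / √(25 + 16 + 9)
  = |18| / √50
  = 18 / 7.071
  ≈ 2.546

2.546


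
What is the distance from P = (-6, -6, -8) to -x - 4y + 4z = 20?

distance = |a·x₀ + b·y₀ + c·z₀ - d| / √(a² + b² + c²)
  = |(-1)·(-6) + (-4)·(-6) + 4·(-8) - 20| / √((-1)² + (-4)² + 4²)
  = |6 + 24 - 32 - 20| / √(1 + 16 + 16)
  = |-22| / √33
  = 22 / 5.745
  ≈ 3.83

3.83


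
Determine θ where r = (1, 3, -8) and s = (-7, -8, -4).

r·s = 1·(-7) + 3·(-8) + (-8)·(-4) = -7 - 24 + 32 = 1
|r| = √(1² + 3² + (-8)²) = √74 ≈ 8.602
|s| = √((-7)² + (-8)² + (-4)²) = √129 ≈ 11.36
cos θ = (r·s)/(|r||s|) = 1/(8.602·11.36) ≈ 0.01024
θ = arccos(0.01024) ≈ 89.41°

89.41°


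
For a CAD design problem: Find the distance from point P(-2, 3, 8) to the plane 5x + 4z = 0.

distance = |a·x₀ + b·y₀ + c·z₀ - d| / √(a² + b² + c²)
  = |5·(-2) + 0·3 + 4·8 - 0| / √(5² + 0² + 4²)
  = |-10 + 0 + 32 + 0| / √(25 + 0 + 16)
  = |22| / √41
  = 22 / 6.403
  ≈ 3.436

3.436


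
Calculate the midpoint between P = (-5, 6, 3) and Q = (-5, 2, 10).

M = ((x₁+x₂)/2, (y₁+y₂)/2, (z₁+z₂)/2)
  = ((-5 - 5)/2, (6 + 2)/2, (3 + 10)/2)
  = (-10/2, 8/2, 13/2)
  = (-5, 4, 6.5)

(-5, 4, 6.5)


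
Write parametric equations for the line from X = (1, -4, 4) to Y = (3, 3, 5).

Direction vector d = Y - X = (3 - 1, 3 + 4, 5 - 4) = (2, 7, 1)
Parametric form r = X + t·d:
x = 1 + 2t, y = -4 + 7t, z = 4 + t

x = 1 + 2t, y = -4 + 7t, z = 4 + t


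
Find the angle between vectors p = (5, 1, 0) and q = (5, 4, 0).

p·q = 5·5 + 1·4 + 0·0 = 25 + 4 + 0 = 29
|p| = √(5² + 1² + 0²) = √26 ≈ 5.099
|q| = √(5² + 4² + 0²) = √41 ≈ 6.403
cos θ = (p·q)/(|p||q|) = 29/(5.099·6.403) ≈ 0.8882
θ = arccos(0.8882) ≈ 27.35°

27.35°


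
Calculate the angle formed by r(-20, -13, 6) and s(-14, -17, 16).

r·s = (-20)·(-14) + (-13)·(-17) + 6·16 = 280 + 221 + 96 = 597
|r| = √((-20)² + (-13)² + 6²) = √605 ≈ 24.6
|s| = √((-14)² + (-17)² + 16²) = √741 ≈ 27.22
cos θ = (r·s)/(|r||s|) = 597/(24.6·27.22) ≈ 0.8916
θ = arccos(0.8916) ≈ 26.92°

26.92°


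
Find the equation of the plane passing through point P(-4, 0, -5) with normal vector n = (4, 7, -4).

The plane through P with normal n = (a, b, c) satisfies n·(r - P) = 0,
i.e. ax + by + cz = a·x₀ + b·y₀ + c·z₀.
d = 4·(-4) + 7·0 + (-4)·(-5)
  = -16 + 0 + 20
  = 4
Equation: 4x + 7y - 4z = 4

4x + 7y - 4z = 4


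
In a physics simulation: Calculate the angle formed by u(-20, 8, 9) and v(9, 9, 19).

u·v = (-20)·9 + 8·9 + 9·19 = -180 + 72 + 171 = 63
|u| = √((-20)² + 8² + 9²) = √545 ≈ 23.35
|v| = √(9² + 9² + 19²) = √523 ≈ 22.87
cos θ = (u·v)/(|u||v|) = 63/(23.35·22.87) ≈ 0.118
θ = arccos(0.118) ≈ 83.22°

83.22°


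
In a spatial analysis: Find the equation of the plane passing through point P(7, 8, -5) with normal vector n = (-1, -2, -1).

The plane through P with normal n = (a, b, c) satisfies n·(r - P) = 0,
i.e. ax + by + cz = a·x₀ + b·y₀ + c·z₀.
d = (-1)·7 + (-2)·8 + (-1)·(-5)
  = -7 - 16 + 5
  = -18
Equation: -x - 2y - z = -18

-x - 2y - z = -18


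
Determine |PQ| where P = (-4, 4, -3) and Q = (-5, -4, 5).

d = √[(x₂-x₁)² + (y₂-y₁)² + (z₂-z₁)²]
  = √[(-1)² + (-8)² + 8²]
  = √[1 + 64 + 64]
  = √129
  ≈ 11.36

11.36


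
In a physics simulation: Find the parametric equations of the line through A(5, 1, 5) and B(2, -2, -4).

Direction vector d = B - A = (2 - 5, -2 - 1, -4 - 5) = (-3, -3, -9)
Parametric form r = A + t·d:
x = 5 - 3t, y = 1 - 3t, z = 5 - 9t

x = 5 - 3t, y = 1 - 3t, z = 5 - 9t


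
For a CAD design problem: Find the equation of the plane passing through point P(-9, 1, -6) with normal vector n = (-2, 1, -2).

The plane through P with normal n = (a, b, c) satisfies n·(r - P) = 0,
i.e. ax + by + cz = a·x₀ + b·y₀ + c·z₀.
d = (-2)·(-9) + 1·1 + (-2)·(-6)
  = 18 + 1 + 12
  = 31
Equation: -2x + y - 2z = 31

-2x + y - 2z = 31


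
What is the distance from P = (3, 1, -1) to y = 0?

distance = |a·x₀ + b·y₀ + c·z₀ - d| / √(a² + b² + c²)
  = |0·3 + 1·1 + 0·(-1) - 0| / √(0² + 1² + 0²)
  = |0 + 1 + 0 + 0| / √(0 + 1 + 0)
  = |1| / √1
  = 1 / 1
  ≈ 1

1


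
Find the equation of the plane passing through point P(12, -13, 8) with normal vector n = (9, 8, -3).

The plane through P with normal n = (a, b, c) satisfies n·(r - P) = 0,
i.e. ax + by + cz = a·x₀ + b·y₀ + c·z₀.
d = 9·12 + 8·(-13) + (-3)·8
  = 108 - 104 - 24
  = -20
Equation: 9x + 8y - 3z = -20

9x + 8y - 3z = -20


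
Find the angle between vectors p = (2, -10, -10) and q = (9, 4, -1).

p·q = 2·9 + (-10)·4 + (-10)·(-1) = 18 - 40 + 10 = -12
|p| = √(2² + (-10)² + (-10)²) = √204 ≈ 14.28
|q| = √(9² + 4² + (-1)²) = √98 ≈ 9.899
cos θ = (p·q)/(|p||q|) = -12/(14.28·9.899) ≈ -0.08487
θ = arccos(-0.08487) ≈ 94.87°

94.87°


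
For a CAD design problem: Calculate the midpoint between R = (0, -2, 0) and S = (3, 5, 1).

M = ((x₁+x₂)/2, (y₁+y₂)/2, (z₁+z₂)/2)
  = ((0 + 3)/2, (-2 + 5)/2, (0 + 1)/2)
  = (3/2, 3/2, 1/2)
  = (1.5, 1.5, 0.5)

(1.5, 1.5, 0.5)


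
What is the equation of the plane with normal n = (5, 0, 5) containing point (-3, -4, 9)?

The plane through P with normal n = (a, b, c) satisfies n·(r - P) = 0,
i.e. ax + by + cz = a·x₀ + b·y₀ + c·z₀.
d = 5·(-3) + 0·(-4) + 5·9
  = -15 + 0 + 45
  = 30
Equation: 5x + 5z = 30

5x + 5z = 30


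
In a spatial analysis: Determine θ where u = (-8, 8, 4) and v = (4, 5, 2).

u·v = (-8)·4 + 8·5 + 4·2 = -32 + 40 + 8 = 16
|u| = √((-8)² + 8² + 4²) = √144 ≈ 12
|v| = √(4² + 5² + 2²) = √45 ≈ 6.708
cos θ = (u·v)/(|u||v|) = 16/(12·6.708) ≈ 0.1988
θ = arccos(0.1988) ≈ 78.54°

78.54°


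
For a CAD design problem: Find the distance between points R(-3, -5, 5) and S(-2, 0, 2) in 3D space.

d = √[(x₂-x₁)² + (y₂-y₁)² + (z₂-z₁)²]
  = √[1² + 5² + (-3)²]
  = √[1 + 25 + 9]
  = √35
  ≈ 5.916

5.916


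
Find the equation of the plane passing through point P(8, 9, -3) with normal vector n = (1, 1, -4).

The plane through P with normal n = (a, b, c) satisfies n·(r - P) = 0,
i.e. ax + by + cz = a·x₀ + b·y₀ + c·z₀.
d = 1·8 + 1·9 + (-4)·(-3)
  = 8 + 9 + 12
  = 29
Equation: x + y - 4z = 29

x + y - 4z = 29


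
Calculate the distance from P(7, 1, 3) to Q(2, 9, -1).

d = √[(x₂-x₁)² + (y₂-y₁)² + (z₂-z₁)²]
  = √[(-5)² + 8² + (-4)²]
  = √[25 + 64 + 16]
  = √105
  ≈ 10.25

10.25


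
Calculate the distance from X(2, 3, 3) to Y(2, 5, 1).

d = √[(x₂-x₁)² + (y₂-y₁)² + (z₂-z₁)²]
  = √[0² + 2² + (-2)²]
  = √[0 + 4 + 4]
  = √8
  ≈ 2.828

2.828


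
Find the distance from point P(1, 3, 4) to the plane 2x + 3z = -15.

distance = |a·x₀ + b·y₀ + c·z₀ - d| / √(a² + b² + c²)
  = |2·1 + 0·3 + 3·4 - (-15)| / √(2² + 0² + 3²)
  = |2 + 0 + 12 + 15| / √(4 + 0 + 9)
  = |29| / √13
  = 29 / 3.606
  ≈ 8.043

8.043


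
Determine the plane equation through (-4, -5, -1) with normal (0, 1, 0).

The plane through P with normal n = (a, b, c) satisfies n·(r - P) = 0,
i.e. ax + by + cz = a·x₀ + b·y₀ + c·z₀.
d = 0·(-4) + 1·(-5) + 0·(-1)
  = 0 - 5 + 0
  = -5
Equation: y = -5

y = -5


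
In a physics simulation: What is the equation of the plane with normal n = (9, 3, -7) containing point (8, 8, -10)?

The plane through P with normal n = (a, b, c) satisfies n·(r - P) = 0,
i.e. ax + by + cz = a·x₀ + b·y₀ + c·z₀.
d = 9·8 + 3·8 + (-7)·(-10)
  = 72 + 24 + 70
  = 166
Equation: 9x + 3y - 7z = 166

9x + 3y - 7z = 166


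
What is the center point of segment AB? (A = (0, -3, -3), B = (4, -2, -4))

M = ((x₁+x₂)/2, (y₁+y₂)/2, (z₁+z₂)/2)
  = ((0 + 4)/2, (-3 - 2)/2, (-3 - 4)/2)
  = (4/2, -5/2, -7/2)
  = (2, -2.5, -3.5)

(2, -2.5, -3.5)


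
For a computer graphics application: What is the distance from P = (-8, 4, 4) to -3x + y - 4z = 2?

distance = |a·x₀ + b·y₀ + c·z₀ - d| / √(a² + b² + c²)
  = |(-3)·(-8) + 1·4 + (-4)·4 - 2| / √((-3)² + 1² + (-4)²)
  = |24 + 4 - 16 - 2| / √(9 + 1 + 16)
  = |10| / √26
  = 10 / 5.099
  ≈ 1.961

1.961


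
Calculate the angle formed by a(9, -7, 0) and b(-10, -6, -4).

a·b = 9·(-10) + (-7)·(-6) + 0·(-4) = -90 + 42 + 0 = -48
|a| = √(9² + (-7)² + 0²) = √130 ≈ 11.4
|b| = √((-10)² + (-6)² + (-4)²) = √152 ≈ 12.33
cos θ = (a·b)/(|a||b|) = -48/(11.4·12.33) ≈ -0.3415
θ = arccos(-0.3415) ≈ 110°

110°


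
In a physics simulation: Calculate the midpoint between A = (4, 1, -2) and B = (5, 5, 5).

M = ((x₁+x₂)/2, (y₁+y₂)/2, (z₁+z₂)/2)
  = ((4 + 5)/2, (1 + 5)/2, (-2 + 5)/2)
  = (9/2, 6/2, 3/2)
  = (4.5, 3, 1.5)

(4.5, 3, 1.5)


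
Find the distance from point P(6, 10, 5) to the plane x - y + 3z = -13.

distance = |a·x₀ + b·y₀ + c·z₀ - d| / √(a² + b² + c²)
  = |1·6 + (-1)·10 + 3·5 - (-13)| / √(1² + (-1)² + 3²)
  = |6 - 10 + 15 + 13| / √(1 + 1 + 9)
  = |24| / √11
  = 24 / 3.317
  ≈ 7.236

7.236


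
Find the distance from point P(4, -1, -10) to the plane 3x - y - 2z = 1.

distance = |a·x₀ + b·y₀ + c·z₀ - d| / √(a² + b² + c²)
  = |3·4 + (-1)·(-1) + (-2)·(-10) - 1| / √(3² + (-1)² + (-2)²)
  = |12 + 1 + 20 - 1| / √(9 + 1 + 4)
  = |32| / √14
  = 32 / 3.742
  ≈ 8.552

8.552


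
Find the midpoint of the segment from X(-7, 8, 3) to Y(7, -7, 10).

M = ((x₁+x₂)/2, (y₁+y₂)/2, (z₁+z₂)/2)
  = ((-7 + 7)/2, (8 - 7)/2, (3 + 10)/2)
  = (0/2, 1/2, 13/2)
  = (0, 0.5, 6.5)

(0, 0.5, 6.5)


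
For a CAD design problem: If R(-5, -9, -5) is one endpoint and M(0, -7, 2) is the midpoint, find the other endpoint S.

S = 2M - R
  = (2·0 - (-5), 2·(-7) - (-9), 2·2 - (-5))
  = (0 + 5, -14 + 9, 4 + 5)
  = (5, -5, 9)

(5, -5, 9)


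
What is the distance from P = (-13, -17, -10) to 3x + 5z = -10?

distance = |a·x₀ + b·y₀ + c·z₀ - d| / √(a² + b² + c²)
  = |3·(-13) + 0·(-17) + 5·(-10) - (-10)| / √(3² + 0² + 5²)
  = |-39 + 0 - 50 + 10| / √(9 + 0 + 25)
  = |-79| / √34
  = 79 / 5.831
  ≈ 13.55

13.55


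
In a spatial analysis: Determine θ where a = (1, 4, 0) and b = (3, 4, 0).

a·b = 1·3 + 4·4 + 0·0 = 3 + 16 + 0 = 19
|a| = √(1² + 4² + 0²) = √17 ≈ 4.123
|b| = √(3² + 4² + 0²) = √25 ≈ 5
cos θ = (a·b)/(|a||b|) = 19/(4.123·5) ≈ 0.9216
θ = arccos(0.9216) ≈ 22.83°

22.83°


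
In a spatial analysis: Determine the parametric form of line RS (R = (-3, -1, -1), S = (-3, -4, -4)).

Direction vector d = S - R = (-3 + 3, -4 + 1, -4 + 1) = (0, -3, -3)
Parametric form r = R + t·d:
x = -3, y = -1 - 3t, z = -1 - 3t

x = -3, y = -1 - 3t, z = -1 - 3t


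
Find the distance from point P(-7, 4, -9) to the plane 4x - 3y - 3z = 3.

distance = |a·x₀ + b·y₀ + c·z₀ - d| / √(a² + b² + c²)
  = |4·(-7) + (-3)·4 + (-3)·(-9) - 3| / √(4² + (-3)² + (-3)²)
  = |-28 - 12 + 27 - 3| / √(16 + 9 + 9)
  = |-16| / √34
  = 16 / 5.831
  ≈ 2.744

2.744


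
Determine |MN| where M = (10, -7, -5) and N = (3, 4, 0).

d = √[(x₂-x₁)² + (y₂-y₁)² + (z₂-z₁)²]
  = √[(-7)² + 11² + 5²]
  = √[49 + 121 + 25]
  = √195
  ≈ 13.96

13.96


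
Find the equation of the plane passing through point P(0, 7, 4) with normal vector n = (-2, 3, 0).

The plane through P with normal n = (a, b, c) satisfies n·(r - P) = 0,
i.e. ax + by + cz = a·x₀ + b·y₀ + c·z₀.
d = (-2)·0 + 3·7 + 0·4
  = 0 + 21 + 0
  = 21
Equation: -2x + 3y = 21

-2x + 3y = 21


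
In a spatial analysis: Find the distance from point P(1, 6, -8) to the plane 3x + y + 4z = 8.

distance = |a·x₀ + b·y₀ + c·z₀ - d| / √(a² + b² + c²)
  = |3·1 + 1·6 + 4·(-8) - 8| / √(3² + 1² + 4²)
  = |3 + 6 - 32 - 8| / √(9 + 1 + 16)
  = |-31| / √26
  = 31 / 5.099
  ≈ 6.08

6.08


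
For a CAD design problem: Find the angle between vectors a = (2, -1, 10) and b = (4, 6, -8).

a·b = 2·4 + (-1)·6 + 10·(-8) = 8 - 6 - 80 = -78
|a| = √(2² + (-1)² + 10²) = √105 ≈ 10.25
|b| = √(4² + 6² + (-8)²) = √116 ≈ 10.77
cos θ = (a·b)/(|a||b|) = -78/(10.25·10.77) ≈ -0.7068
θ = arccos(-0.7068) ≈ 135°

135°


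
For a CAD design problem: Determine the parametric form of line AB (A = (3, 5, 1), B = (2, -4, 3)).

Direction vector d = B - A = (2 - 3, -4 - 5, 3 - 1) = (-1, -9, 2)
Parametric form r = A + t·d:
x = 3 - t, y = 5 - 9t, z = 1 + 2t

x = 3 - t, y = 5 - 9t, z = 1 + 2t


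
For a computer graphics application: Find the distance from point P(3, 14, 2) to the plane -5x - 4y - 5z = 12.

distance = |a·x₀ + b·y₀ + c·z₀ - d| / √(a² + b² + c²)
  = |(-5)·3 + (-4)·14 + (-5)·2 - 12| / √((-5)² + (-4)² + (-5)²)
  = |-15 - 56 - 10 - 12| / √(25 + 16 + 25)
  = |-93| / √66
  = 93 / 8.124
  ≈ 11.45

11.45


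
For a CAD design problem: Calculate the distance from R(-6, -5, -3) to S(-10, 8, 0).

d = √[(x₂-x₁)² + (y₂-y₁)² + (z₂-z₁)²]
  = √[(-4)² + 13² + 3²]
  = √[16 + 169 + 9]
  = √194
  ≈ 13.93

13.93


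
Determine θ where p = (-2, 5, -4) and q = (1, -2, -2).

p·q = (-2)·1 + 5·(-2) + (-4)·(-2) = -2 - 10 + 8 = -4
|p| = √((-2)² + 5² + (-4)²) = √45 ≈ 6.708
|q| = √(1² + (-2)² + (-2)²) = √9 ≈ 3
cos θ = (p·q)/(|p||q|) = -4/(6.708·3) ≈ -0.1988
θ = arccos(-0.1988) ≈ 101.5°

101.5°


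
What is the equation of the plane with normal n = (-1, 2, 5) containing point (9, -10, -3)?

The plane through P with normal n = (a, b, c) satisfies n·(r - P) = 0,
i.e. ax + by + cz = a·x₀ + b·y₀ + c·z₀.
d = (-1)·9 + 2·(-10) + 5·(-3)
  = -9 - 20 - 15
  = -44
Equation: -x + 2y + 5z = -44

-x + 2y + 5z = -44


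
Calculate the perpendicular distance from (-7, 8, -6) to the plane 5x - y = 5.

distance = |a·x₀ + b·y₀ + c·z₀ - d| / √(a² + b² + c²)
  = |5·(-7) + (-1)·8 + 0·(-6) - 5| / √(5² + (-1)² + 0²)
  = |-35 - 8 + 0 - 5| / √(25 + 1 + 0)
  = |-48| / √26
  = 48 / 5.099
  ≈ 9.414

9.414


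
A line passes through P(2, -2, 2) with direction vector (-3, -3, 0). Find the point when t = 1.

P(t) = P + t·d
  = (2 + (-3)·1, -2 + (-3)·1, 2 + 0·1)
  = (2 - 3, -2 - 3, 2 + 0)
  = (-1, -5, 2)

(-1, -5, 2)


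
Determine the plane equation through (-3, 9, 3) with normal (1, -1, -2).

The plane through P with normal n = (a, b, c) satisfies n·(r - P) = 0,
i.e. ax + by + cz = a·x₀ + b·y₀ + c·z₀.
d = 1·(-3) + (-1)·9 + (-2)·3
  = -3 - 9 - 6
  = -18
Equation: x - y - 2z = -18

x - y - 2z = -18


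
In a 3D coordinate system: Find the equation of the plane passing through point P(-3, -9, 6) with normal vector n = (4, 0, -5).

The plane through P with normal n = (a, b, c) satisfies n·(r - P) = 0,
i.e. ax + by + cz = a·x₀ + b·y₀ + c·z₀.
d = 4·(-3) + 0·(-9) + (-5)·6
  = -12 + 0 - 30
  = -42
Equation: 4x - 5z = -42

4x - 5z = -42


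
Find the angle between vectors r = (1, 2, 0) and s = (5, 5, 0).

r·s = 1·5 + 2·5 + 0·0 = 5 + 10 + 0 = 15
|r| = √(1² + 2² + 0²) = √5 ≈ 2.236
|s| = √(5² + 5² + 0²) = √50 ≈ 7.071
cos θ = (r·s)/(|r||s|) = 15/(2.236·7.071) ≈ 0.9487
θ = arccos(0.9487) ≈ 18.43°

18.43°


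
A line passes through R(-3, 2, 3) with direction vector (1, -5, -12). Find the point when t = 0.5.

P(t) = R + t·d
  = (-3 + 1·0.5, 2 + (-5)·0.5, 3 + (-12)·0.5)
  = (-3 + 0.5, 2 - 2.5, 3 - 6)
  = (-2.5, -0.5, -3)

(-2.5, -0.5, -3)


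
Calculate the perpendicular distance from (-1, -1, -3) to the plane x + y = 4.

distance = |a·x₀ + b·y₀ + c·z₀ - d| / √(a² + b² + c²)
  = |1·(-1) + 1·(-1) + 0·(-3) - 4| / √(1² + 1² + 0²)
  = |-1 - 1 + 0 - 4| / √(1 + 1 + 0)
  = |-6| / √2
  = 6 / 1.414
  ≈ 4.243

4.243


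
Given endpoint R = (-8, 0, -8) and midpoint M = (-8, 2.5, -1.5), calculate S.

S = 2M - R
  = (2·(-8) - (-8), 2·2.5 - 0, 2·(-1.5) - (-8))
  = (-16 + 8, 5 + 0, -3 + 8)
  = (-8, 5, 5)

(-8, 5, 5)


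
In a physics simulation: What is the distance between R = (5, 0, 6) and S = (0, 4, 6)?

d = √[(x₂-x₁)² + (y₂-y₁)² + (z₂-z₁)²]
  = √[(-5)² + 4² + 0²]
  = √[25 + 16 + 0]
  = √41
  ≈ 6.403

6.403


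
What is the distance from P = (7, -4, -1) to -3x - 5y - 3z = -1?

distance = |a·x₀ + b·y₀ + c·z₀ - d| / √(a² + b² + c²)
  = |(-3)·7 + (-5)·(-4) + (-3)·(-1) - (-1)| / √((-3)² + (-5)² + (-3)²)
  = |-21 + 20 + 3 + 1| / √(9 + 25 + 9)
  = |3| / √43
  = 3 / 6.557
  ≈ 0.4575

0.4575


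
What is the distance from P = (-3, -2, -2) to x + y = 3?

distance = |a·x₀ + b·y₀ + c·z₀ - d| / √(a² + b² + c²)
  = |1·(-3) + 1·(-2) + 0·(-2) - 3| / √(1² + 1² + 0²)
  = |-3 - 2 + 0 - 3| / √(1 + 1 + 0)
  = |-8| / √2
  = 8 / 1.414
  ≈ 5.657

5.657


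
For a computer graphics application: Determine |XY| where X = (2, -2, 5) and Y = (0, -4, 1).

d = √[(x₂-x₁)² + (y₂-y₁)² + (z₂-z₁)²]
  = √[(-2)² + (-2)² + (-4)²]
  = √[4 + 4 + 16]
  = √24
  ≈ 4.899

4.899


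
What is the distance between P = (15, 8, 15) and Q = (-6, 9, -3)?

d = √[(x₂-x₁)² + (y₂-y₁)² + (z₂-z₁)²]
  = √[(-21)² + 1² + (-18)²]
  = √[441 + 1 + 324]
  = √766
  ≈ 27.68

27.68


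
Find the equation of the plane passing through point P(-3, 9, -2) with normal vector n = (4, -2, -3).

The plane through P with normal n = (a, b, c) satisfies n·(r - P) = 0,
i.e. ax + by + cz = a·x₀ + b·y₀ + c·z₀.
d = 4·(-3) + (-2)·9 + (-3)·(-2)
  = -12 - 18 + 6
  = -24
Equation: 4x - 2y - 3z = -24

4x - 2y - 3z = -24


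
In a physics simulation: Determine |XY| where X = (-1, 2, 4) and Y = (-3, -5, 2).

d = √[(x₂-x₁)² + (y₂-y₁)² + (z₂-z₁)²]
  = √[(-2)² + (-7)² + (-2)²]
  = √[4 + 49 + 4]
  = √57
  ≈ 7.55

7.55


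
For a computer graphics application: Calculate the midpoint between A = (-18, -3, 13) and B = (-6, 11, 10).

M = ((x₁+x₂)/2, (y₁+y₂)/2, (z₁+z₂)/2)
  = ((-18 - 6)/2, (-3 + 11)/2, (13 + 10)/2)
  = (-24/2, 8/2, 23/2)
  = (-12, 4, 11.5)

(-12, 4, 11.5)


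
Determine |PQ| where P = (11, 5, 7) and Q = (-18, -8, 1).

d = √[(x₂-x₁)² + (y₂-y₁)² + (z₂-z₁)²]
  = √[(-29)² + (-13)² + (-6)²]
  = √[841 + 169 + 36]
  = √1046
  ≈ 32.34

32.34


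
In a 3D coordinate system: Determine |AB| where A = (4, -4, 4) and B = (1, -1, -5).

d = √[(x₂-x₁)² + (y₂-y₁)² + (z₂-z₁)²]
  = √[(-3)² + 3² + (-9)²]
  = √[9 + 9 + 81]
  = √99
  ≈ 9.95

9.95


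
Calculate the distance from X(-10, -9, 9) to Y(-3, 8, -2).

d = √[(x₂-x₁)² + (y₂-y₁)² + (z₂-z₁)²]
  = √[7² + 17² + (-11)²]
  = √[49 + 289 + 121]
  = √459
  ≈ 21.42

21.42


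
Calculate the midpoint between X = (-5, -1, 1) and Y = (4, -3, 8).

M = ((x₁+x₂)/2, (y₁+y₂)/2, (z₁+z₂)/2)
  = ((-5 + 4)/2, (-1 - 3)/2, (1 + 8)/2)
  = (-1/2, -4/2, 9/2)
  = (-0.5, -2, 4.5)

(-0.5, -2, 4.5)


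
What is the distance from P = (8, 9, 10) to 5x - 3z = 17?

distance = |a·x₀ + b·y₀ + c·z₀ - d| / √(a² + b² + c²)
  = |5·8 + 0·9 + (-3)·10 - 17| / √(5² + 0² + (-3)²)
  = |40 + 0 - 30 - 17| / √(25 + 0 + 9)
  = |-7| / √34
  = 7 / 5.831
  ≈ 1.2

1.2


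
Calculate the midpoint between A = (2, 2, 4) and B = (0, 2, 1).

M = ((x₁+x₂)/2, (y₁+y₂)/2, (z₁+z₂)/2)
  = ((2 + 0)/2, (2 + 2)/2, (4 + 1)/2)
  = (2/2, 4/2, 5/2)
  = (1, 2, 2.5)

(1, 2, 2.5)


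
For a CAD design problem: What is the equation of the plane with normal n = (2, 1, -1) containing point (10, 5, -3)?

The plane through P with normal n = (a, b, c) satisfies n·(r - P) = 0,
i.e. ax + by + cz = a·x₀ + b·y₀ + c·z₀.
d = 2·10 + 1·5 + (-1)·(-3)
  = 20 + 5 + 3
  = 28
Equation: 2x + y - z = 28

2x + y - z = 28


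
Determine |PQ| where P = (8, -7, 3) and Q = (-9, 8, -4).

d = √[(x₂-x₁)² + (y₂-y₁)² + (z₂-z₁)²]
  = √[(-17)² + 15² + (-7)²]
  = √[289 + 225 + 49]
  = √563
  ≈ 23.73

23.73


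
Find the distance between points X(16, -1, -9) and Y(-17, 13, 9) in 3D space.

d = √[(x₂-x₁)² + (y₂-y₁)² + (z₂-z₁)²]
  = √[(-33)² + 14² + 18²]
  = √[1089 + 196 + 324]
  = √1609
  ≈ 40.11

40.11


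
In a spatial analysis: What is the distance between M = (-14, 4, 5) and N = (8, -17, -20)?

d = √[(x₂-x₁)² + (y₂-y₁)² + (z₂-z₁)²]
  = √[22² + (-21)² + (-25)²]
  = √[484 + 441 + 625]
  = √1550
  ≈ 39.37

39.37


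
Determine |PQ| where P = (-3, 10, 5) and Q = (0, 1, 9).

d = √[(x₂-x₁)² + (y₂-y₁)² + (z₂-z₁)²]
  = √[3² + (-9)² + 4²]
  = √[9 + 81 + 16]
  = √106
  ≈ 10.3

10.3


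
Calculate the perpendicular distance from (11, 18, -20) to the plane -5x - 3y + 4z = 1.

distance = |a·x₀ + b·y₀ + c·z₀ - d| / √(a² + b² + c²)
  = |(-5)·11 + (-3)·18 + 4·(-20) - 1| / √((-5)² + (-3)² + 4²)
  = |-55 - 54 - 80 - 1| / √(25 + 9 + 16)
  = |-190| / √50
  = 190 / 7.071
  ≈ 26.87

26.87


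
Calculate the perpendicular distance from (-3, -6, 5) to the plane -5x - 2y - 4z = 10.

distance = |a·x₀ + b·y₀ + c·z₀ - d| / √(a² + b² + c²)
  = |(-5)·(-3) + (-2)·(-6) + (-4)·5 - 10| / √((-5)² + (-2)² + (-4)²)
  = |15 + 12 - 20 - 10| / √(25 + 4 + 16)
  = |-3| / √45
  = 3 / 6.708
  ≈ 0.4472

0.4472


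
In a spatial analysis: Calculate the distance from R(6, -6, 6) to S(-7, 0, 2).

d = √[(x₂-x₁)² + (y₂-y₁)² + (z₂-z₁)²]
  = √[(-13)² + 6² + (-4)²]
  = √[169 + 36 + 16]
  = √221
  ≈ 14.87

14.87


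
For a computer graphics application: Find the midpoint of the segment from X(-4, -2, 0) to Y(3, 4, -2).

M = ((x₁+x₂)/2, (y₁+y₂)/2, (z₁+z₂)/2)
  = ((-4 + 3)/2, (-2 + 4)/2, (0 - 2)/2)
  = (-1/2, 2/2, -2/2)
  = (-0.5, 1, -1)

(-0.5, 1, -1)


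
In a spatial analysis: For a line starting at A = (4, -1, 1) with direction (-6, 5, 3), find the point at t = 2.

P(t) = A + t·d
  = (4 + (-6)·2, -1 + 5·2, 1 + 3·2)
  = (4 - 12, -1 + 10, 1 + 6)
  = (-8, 9, 7)

(-8, 9, 7)


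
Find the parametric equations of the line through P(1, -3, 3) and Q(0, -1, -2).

Direction vector d = Q - P = (0 - 1, -1 + 3, -2 - 3) = (-1, 2, -5)
Parametric form r = P + t·d:
x = 1 - t, y = -3 + 2t, z = 3 - 5t

x = 1 - t, y = -3 + 2t, z = 3 - 5t


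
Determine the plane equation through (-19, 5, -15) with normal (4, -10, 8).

The plane through P with normal n = (a, b, c) satisfies n·(r - P) = 0,
i.e. ax + by + cz = a·x₀ + b·y₀ + c·z₀.
d = 4·(-19) + (-10)·5 + 8·(-15)
  = -76 - 50 - 120
  = -246
Equation: 4x - 10y + 8z = -246

4x - 10y + 8z = -246


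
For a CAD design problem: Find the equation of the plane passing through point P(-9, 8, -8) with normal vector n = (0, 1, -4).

The plane through P with normal n = (a, b, c) satisfies n·(r - P) = 0,
i.e. ax + by + cz = a·x₀ + b·y₀ + c·z₀.
d = 0·(-9) + 1·8 + (-4)·(-8)
  = 0 + 8 + 32
  = 40
Equation: y - 4z = 40

y - 4z = 40


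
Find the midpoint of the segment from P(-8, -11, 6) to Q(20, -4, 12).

M = ((x₁+x₂)/2, (y₁+y₂)/2, (z₁+z₂)/2)
  = ((-8 + 20)/2, (-11 - 4)/2, (6 + 12)/2)
  = (12/2, -15/2, 18/2)
  = (6, -7.5, 9)

(6, -7.5, 9)


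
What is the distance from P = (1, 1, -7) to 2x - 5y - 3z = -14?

distance = |a·x₀ + b·y₀ + c·z₀ - d| / √(a² + b² + c²)
  = |2·1 + (-5)·1 + (-3)·(-7) - (-14)| / √(2² + (-5)² + (-3)²)
  = |2 - 5 + 21 + 14| / √(4 + 25 + 9)
  = |32| / √38
  = 32 / 6.164
  ≈ 5.191

5.191


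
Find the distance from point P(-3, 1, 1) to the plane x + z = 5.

distance = |a·x₀ + b·y₀ + c·z₀ - d| / √(a² + b² + c²)
  = |1·(-3) + 0·1 + 1·1 - 5| / √(1² + 0² + 1²)
  = |-3 + 0 + 1 - 5| / √(1 + 0 + 1)
  = |-7| / √2
  = 7 / 1.414
  ≈ 4.95

4.95


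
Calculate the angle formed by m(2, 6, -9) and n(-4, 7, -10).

m·n = 2·(-4) + 6·7 + (-9)·(-10) = -8 + 42 + 90 = 124
|m| = √(2² + 6² + (-9)²) = √121 ≈ 11
|n| = √((-4)² + 7² + (-10)²) = √165 ≈ 12.85
cos θ = (m·n)/(|m||n|) = 124/(11·12.85) ≈ 0.8776
θ = arccos(0.8776) ≈ 28.65°

28.65°


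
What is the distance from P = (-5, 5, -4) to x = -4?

distance = |a·x₀ + b·y₀ + c·z₀ - d| / √(a² + b² + c²)
  = |1·(-5) + 0·5 + 0·(-4) - (-4)| / √(1² + 0² + 0²)
  = |-5 + 0 + 0 + 4| / √(1 + 0 + 0)
  = |-1| / √1
  = 1 / 1
  ≈ 1

1


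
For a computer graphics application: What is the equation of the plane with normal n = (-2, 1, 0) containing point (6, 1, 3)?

The plane through P with normal n = (a, b, c) satisfies n·(r - P) = 0,
i.e. ax + by + cz = a·x₀ + b·y₀ + c·z₀.
d = (-2)·6 + 1·1 + 0·3
  = -12 + 1 + 0
  = -11
Equation: -2x + y = -11

-2x + y = -11


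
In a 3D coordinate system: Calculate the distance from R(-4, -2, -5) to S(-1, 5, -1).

d = √[(x₂-x₁)² + (y₂-y₁)² + (z₂-z₁)²]
  = √[3² + 7² + 4²]
  = √[9 + 49 + 16]
  = √74
  ≈ 8.602

8.602


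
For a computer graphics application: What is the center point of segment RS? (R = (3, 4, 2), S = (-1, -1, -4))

M = ((x₁+x₂)/2, (y₁+y₂)/2, (z₁+z₂)/2)
  = ((3 - 1)/2, (4 - 1)/2, (2 - 4)/2)
  = (2/2, 3/2, -2/2)
  = (1, 1.5, -1)

(1, 1.5, -1)


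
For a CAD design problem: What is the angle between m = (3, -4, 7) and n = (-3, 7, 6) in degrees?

m·n = 3·(-3) + (-4)·7 + 7·6 = -9 - 28 + 42 = 5
|m| = √(3² + (-4)² + 7²) = √74 ≈ 8.602
|n| = √((-3)² + 7² + 6²) = √94 ≈ 9.695
cos θ = (m·n)/(|m||n|) = 5/(8.602·9.695) ≈ 0.05995
θ = arccos(0.05995) ≈ 86.56°

86.56°


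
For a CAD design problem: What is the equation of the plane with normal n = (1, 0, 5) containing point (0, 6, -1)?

The plane through P with normal n = (a, b, c) satisfies n·(r - P) = 0,
i.e. ax + by + cz = a·x₀ + b·y₀ + c·z₀.
d = 1·0 + 0·6 + 5·(-1)
  = 0 + 0 - 5
  = -5
Equation: x + 5z = -5

x + 5z = -5


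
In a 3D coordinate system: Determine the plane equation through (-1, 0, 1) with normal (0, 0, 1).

The plane through P with normal n = (a, b, c) satisfies n·(r - P) = 0,
i.e. ax + by + cz = a·x₀ + b·y₀ + c·z₀.
d = 0·(-1) + 0·0 + 1·1
  = 0 + 0 + 1
  = 1
Equation: z = 1

z = 1


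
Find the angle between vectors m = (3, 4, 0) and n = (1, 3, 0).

m·n = 3·1 + 4·3 + 0·0 = 3 + 12 + 0 = 15
|m| = √(3² + 4² + 0²) = √25 ≈ 5
|n| = √(1² + 3² + 0²) = √10 ≈ 3.162
cos θ = (m·n)/(|m||n|) = 15/(5·3.162) ≈ 0.9487
θ = arccos(0.9487) ≈ 18.43°

18.43°


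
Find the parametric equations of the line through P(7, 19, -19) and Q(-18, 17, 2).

Direction vector d = Q - P = (-18 - 7, 17 - 19, 2 + 19) = (-25, -2, 21)
Parametric form r = P + t·d:
x = 7 - 25t, y = 19 - 2t, z = -19 + 21t

x = 7 - 25t, y = 19 - 2t, z = -19 + 21t


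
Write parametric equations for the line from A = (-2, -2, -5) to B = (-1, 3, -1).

Direction vector d = B - A = (-1 + 2, 3 + 2, -1 + 5) = (1, 5, 4)
Parametric form r = A + t·d:
x = -2 + t, y = -2 + 5t, z = -5 + 4t

x = -2 + t, y = -2 + 5t, z = -5 + 4t


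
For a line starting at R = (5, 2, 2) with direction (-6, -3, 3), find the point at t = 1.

P(t) = R + t·d
  = (5 + (-6)·1, 2 + (-3)·1, 2 + 3·1)
  = (5 - 6, 2 - 3, 2 + 3)
  = (-1, -1, 5)

(-1, -1, 5)


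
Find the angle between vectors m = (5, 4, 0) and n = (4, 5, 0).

m·n = 5·4 + 4·5 + 0·0 = 20 + 20 + 0 = 40
|m| = √(5² + 4² + 0²) = √41 ≈ 6.403
|n| = √(4² + 5² + 0²) = √41 ≈ 6.403
cos θ = (m·n)/(|m||n|) = 40/(6.403·6.403) ≈ 0.9756
θ = arccos(0.9756) ≈ 12.68°

12.68°


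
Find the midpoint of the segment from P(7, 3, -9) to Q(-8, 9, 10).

M = ((x₁+x₂)/2, (y₁+y₂)/2, (z₁+z₂)/2)
  = ((7 - 8)/2, (3 + 9)/2, (-9 + 10)/2)
  = (-1/2, 12/2, 1/2)
  = (-0.5, 6, 0.5)

(-0.5, 6, 0.5)


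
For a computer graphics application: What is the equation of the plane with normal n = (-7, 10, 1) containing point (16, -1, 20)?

The plane through P with normal n = (a, b, c) satisfies n·(r - P) = 0,
i.e. ax + by + cz = a·x₀ + b·y₀ + c·z₀.
d = (-7)·16 + 10·(-1) + 1·20
  = -112 - 10 + 20
  = -102
Equation: -7x + 10y + z = -102

-7x + 10y + z = -102


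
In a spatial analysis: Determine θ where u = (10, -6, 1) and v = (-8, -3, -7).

u·v = 10·(-8) + (-6)·(-3) + 1·(-7) = -80 + 18 - 7 = -69
|u| = √(10² + (-6)² + 1²) = √137 ≈ 11.7
|v| = √((-8)² + (-3)² + (-7)²) = √122 ≈ 11.05
cos θ = (u·v)/(|u||v|) = -69/(11.7·11.05) ≈ -0.5337
θ = arccos(-0.5337) ≈ 122.3°

122.3°


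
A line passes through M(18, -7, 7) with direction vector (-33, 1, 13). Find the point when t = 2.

P(t) = M + t·d
  = (18 + (-33)·2, -7 + 1·2, 7 + 13·2)
  = (18 - 66, -7 + 2, 7 + 26)
  = (-48, -5, 33)

(-48, -5, 33)


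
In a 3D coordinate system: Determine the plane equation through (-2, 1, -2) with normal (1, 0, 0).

The plane through P with normal n = (a, b, c) satisfies n·(r - P) = 0,
i.e. ax + by + cz = a·x₀ + b·y₀ + c·z₀.
d = 1·(-2) + 0·1 + 0·(-2)
  = -2 + 0 + 0
  = -2
Equation: x = -2

x = -2


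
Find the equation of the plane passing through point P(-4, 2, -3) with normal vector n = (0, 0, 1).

The plane through P with normal n = (a, b, c) satisfies n·(r - P) = 0,
i.e. ax + by + cz = a·x₀ + b·y₀ + c·z₀.
d = 0·(-4) + 0·2 + 1·(-3)
  = 0 + 0 - 3
  = -3
Equation: z = -3

z = -3


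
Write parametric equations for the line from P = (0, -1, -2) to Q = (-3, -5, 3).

Direction vector d = Q - P = (-3 + 0, -5 + 1, 3 + 2) = (-3, -4, 5)
Parametric form r = P + t·d:
x = 0 - 3t, y = -1 - 4t, z = -2 + 5t

x = 0 - 3t, y = -1 - 4t, z = -2 + 5t


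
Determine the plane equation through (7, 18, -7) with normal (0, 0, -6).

The plane through P with normal n = (a, b, c) satisfies n·(r - P) = 0,
i.e. ax + by + cz = a·x₀ + b·y₀ + c·z₀.
d = 0·7 + 0·18 + (-6)·(-7)
  = 0 + 0 + 42
  = 42
Equation: -6z = 42

-6z = 42


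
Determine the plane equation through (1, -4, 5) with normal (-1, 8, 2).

The plane through P with normal n = (a, b, c) satisfies n·(r - P) = 0,
i.e. ax + by + cz = a·x₀ + b·y₀ + c·z₀.
d = (-1)·1 + 8·(-4) + 2·5
  = -1 - 32 + 10
  = -23
Equation: -x + 8y + 2z = -23

-x + 8y + 2z = -23


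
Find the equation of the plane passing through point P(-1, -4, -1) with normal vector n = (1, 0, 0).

The plane through P with normal n = (a, b, c) satisfies n·(r - P) = 0,
i.e. ax + by + cz = a·x₀ + b·y₀ + c·z₀.
d = 1·(-1) + 0·(-4) + 0·(-1)
  = -1 + 0 + 0
  = -1
Equation: x = -1

x = -1


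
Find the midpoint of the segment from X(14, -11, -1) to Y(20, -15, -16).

M = ((x₁+x₂)/2, (y₁+y₂)/2, (z₁+z₂)/2)
  = ((14 + 20)/2, (-11 - 15)/2, (-1 - 16)/2)
  = (34/2, -26/2, -17/2)
  = (17, -13, -8.5)

(17, -13, -8.5)


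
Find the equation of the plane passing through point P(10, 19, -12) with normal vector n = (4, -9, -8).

The plane through P with normal n = (a, b, c) satisfies n·(r - P) = 0,
i.e. ax + by + cz = a·x₀ + b·y₀ + c·z₀.
d = 4·10 + (-9)·19 + (-8)·(-12)
  = 40 - 171 + 96
  = -35
Equation: 4x - 9y - 8z = -35

4x - 9y - 8z = -35
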